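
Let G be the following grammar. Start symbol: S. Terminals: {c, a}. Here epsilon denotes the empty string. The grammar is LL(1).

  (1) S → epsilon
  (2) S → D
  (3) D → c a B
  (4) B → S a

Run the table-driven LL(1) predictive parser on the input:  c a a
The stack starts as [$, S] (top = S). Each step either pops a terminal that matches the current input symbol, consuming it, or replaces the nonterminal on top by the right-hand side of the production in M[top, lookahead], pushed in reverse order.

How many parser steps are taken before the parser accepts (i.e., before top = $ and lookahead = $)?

step 1: stack=$ S  input=c a a $  — expand S → D
step 2: stack=$ D  input=c a a $  — expand D → c a B
step 3: stack=$ B a c  input=c a a $  — match c
step 4: stack=$ B a  input=a a $  — match a
step 5: stack=$ B  input=a $  — expand B → S a
step 6: stack=$ a S  input=a $  — expand S → epsilon
step 7: stack=$ a  input=a $  — match a
Accept reached after 7 steps.

7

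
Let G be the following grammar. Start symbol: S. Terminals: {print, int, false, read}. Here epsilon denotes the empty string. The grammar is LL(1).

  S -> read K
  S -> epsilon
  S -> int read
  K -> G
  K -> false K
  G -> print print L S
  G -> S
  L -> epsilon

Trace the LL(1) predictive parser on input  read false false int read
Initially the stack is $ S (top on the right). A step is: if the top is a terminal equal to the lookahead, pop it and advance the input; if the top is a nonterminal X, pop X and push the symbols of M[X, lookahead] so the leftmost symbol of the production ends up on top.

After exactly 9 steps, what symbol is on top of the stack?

int

step 1: stack=$ S  input=read false false int read $  — expand S -> read K
step 2: stack=$ K read  input=read false false int read $  — match read
step 3: stack=$ K  input=false false int read $  — expand K -> false K
step 4: stack=$ K false  input=false false int read $  — match false
step 5: stack=$ K  input=false int read $  — expand K -> false K
step 6: stack=$ K false  input=false int read $  — match false
step 7: stack=$ K  input=int read $  — expand K -> G
step 8: stack=$ G  input=int read $  — expand G -> S
step 9: stack=$ S  input=int read $  — expand S -> int read
Stack after step 9: $ read int (top = int).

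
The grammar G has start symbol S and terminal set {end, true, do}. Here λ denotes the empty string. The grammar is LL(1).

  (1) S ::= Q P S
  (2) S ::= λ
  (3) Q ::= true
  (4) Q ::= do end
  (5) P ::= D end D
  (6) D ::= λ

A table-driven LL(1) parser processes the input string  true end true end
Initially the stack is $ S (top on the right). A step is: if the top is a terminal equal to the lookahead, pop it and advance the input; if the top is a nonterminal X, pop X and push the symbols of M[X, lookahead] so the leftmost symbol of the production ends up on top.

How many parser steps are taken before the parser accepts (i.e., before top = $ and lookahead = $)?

15

step 1: stack=$ S  input=true end true end $  — expand S ::= Q P S
step 2: stack=$ S P Q  input=true end true end $  — expand Q ::= true
step 3: stack=$ S P true  input=true end true end $  — match true
step 4: stack=$ S P  input=end true end $  — expand P ::= D end D
step 5: stack=$ S D end D  input=end true end $  — expand D ::= λ
step 6: stack=$ S D end  input=end true end $  — match end
step 7: stack=$ S D  input=true end $  — expand D ::= λ
step 8: stack=$ S  input=true end $  — expand S ::= Q P S
step 9: stack=$ S P Q  input=true end $  — expand Q ::= true
step 10: stack=$ S P true  input=true end $  — match true
step 11: stack=$ S P  input=end $  — expand P ::= D end D
step 12: stack=$ S D end D  input=end $  — expand D ::= λ
step 13: stack=$ S D end  input=end $  — match end
step 14: stack=$ S D  input=$  — expand D ::= λ
step 15: stack=$ S  input=$  — expand S ::= λ
Accept reached after 15 steps.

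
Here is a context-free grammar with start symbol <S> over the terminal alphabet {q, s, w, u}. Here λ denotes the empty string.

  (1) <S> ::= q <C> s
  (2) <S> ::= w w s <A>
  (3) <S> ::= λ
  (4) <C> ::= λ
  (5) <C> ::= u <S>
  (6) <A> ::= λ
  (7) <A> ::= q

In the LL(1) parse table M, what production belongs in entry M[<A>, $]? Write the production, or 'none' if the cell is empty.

<A> ::= λ

FIRST(<S>) = {λ, q, w}
FIRST(<C>) = {λ, u}
FIRST(<A>) = {λ, q}
FOLLOW(<S>) includes $ since <S> is the start symbol.
FOLLOW(<S>): in <C>::=u <S>, the suffix after <S> is empty, so FOLLOW(<S>) ⊇ FOLLOW(<C>) = {s}. Thus FOLLOW(<S>) = {$, s}.
FOLLOW(<A>): in <S>::=w w s <A>, the suffix after <A> is empty, so FOLLOW(<A>) ⊇ FOLLOW(<S>) = {$, s}. Thus FOLLOW(<A>) = {$, s}.
For <A> ::= λ: FIRST(λ) = {λ}, so it goes in M[<A>, t] for t ∈ {}; since λ ∈ FIRST, also for every t ∈ FOLLOW(<A>) = {$, s}.
For <A> ::= q: FIRST(q) = {q}, so it goes in M[<A>, t] for t ∈ {q}.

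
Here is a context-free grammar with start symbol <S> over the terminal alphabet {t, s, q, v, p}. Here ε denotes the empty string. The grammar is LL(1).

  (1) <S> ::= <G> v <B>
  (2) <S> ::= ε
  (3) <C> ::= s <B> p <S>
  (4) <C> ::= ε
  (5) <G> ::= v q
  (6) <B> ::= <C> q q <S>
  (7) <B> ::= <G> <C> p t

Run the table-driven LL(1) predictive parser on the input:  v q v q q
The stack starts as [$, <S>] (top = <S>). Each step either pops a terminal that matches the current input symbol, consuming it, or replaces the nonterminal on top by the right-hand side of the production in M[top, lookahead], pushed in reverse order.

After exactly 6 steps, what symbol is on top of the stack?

<C>

step 1: stack=$ <S>  input=v q v q q $  — expand <S> ::= <G> v <B>
step 2: stack=$ <B> v <G>  input=v q v q q $  — expand <G> ::= v q
step 3: stack=$ <B> v q v  input=v q v q q $  — match v
step 4: stack=$ <B> v q  input=q v q q $  — match q
step 5: stack=$ <B> v  input=v q q $  — match v
step 6: stack=$ <B>  input=q q $  — expand <B> ::= <C> q q <S>
Stack after step 6: $ <S> q q <C> (top = <C>).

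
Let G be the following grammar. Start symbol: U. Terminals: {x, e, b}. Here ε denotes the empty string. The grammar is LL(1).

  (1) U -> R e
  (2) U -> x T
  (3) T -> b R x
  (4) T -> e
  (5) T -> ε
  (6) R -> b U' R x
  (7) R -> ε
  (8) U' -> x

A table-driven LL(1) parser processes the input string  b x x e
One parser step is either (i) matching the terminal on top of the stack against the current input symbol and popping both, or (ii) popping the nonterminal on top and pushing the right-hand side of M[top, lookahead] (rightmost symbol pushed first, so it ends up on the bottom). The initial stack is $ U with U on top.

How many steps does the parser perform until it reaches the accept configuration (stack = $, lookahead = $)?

step 1: stack=$ U  input=b x x e $  — expand U -> R e
step 2: stack=$ e R  input=b x x e $  — expand R -> b U' R x
step 3: stack=$ e x R U' b  input=b x x e $  — match b
step 4: stack=$ e x R U'  input=x x e $  — expand U' -> x
step 5: stack=$ e x R x  input=x x e $  — match x
step 6: stack=$ e x R  input=x e $  — expand R -> ε
step 7: stack=$ e x  input=x e $  — match x
step 8: stack=$ e  input=e $  — match e
Accept reached after 8 steps.

8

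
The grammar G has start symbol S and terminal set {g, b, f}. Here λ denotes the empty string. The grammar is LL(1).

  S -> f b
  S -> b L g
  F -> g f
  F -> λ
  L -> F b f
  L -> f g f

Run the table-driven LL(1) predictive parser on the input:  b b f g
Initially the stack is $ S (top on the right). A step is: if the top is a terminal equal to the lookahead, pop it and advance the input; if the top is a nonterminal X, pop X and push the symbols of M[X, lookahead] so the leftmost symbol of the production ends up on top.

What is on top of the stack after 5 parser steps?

f

step 1: stack=$ S  input=b b f g $  — expand S -> b L g
step 2: stack=$ g L b  input=b b f g $  — match b
step 3: stack=$ g L  input=b f g $  — expand L -> F b f
step 4: stack=$ g f b F  input=b f g $  — expand F -> λ
step 5: stack=$ g f b  input=b f g $  — match b
Stack after step 5: $ g f (top = f).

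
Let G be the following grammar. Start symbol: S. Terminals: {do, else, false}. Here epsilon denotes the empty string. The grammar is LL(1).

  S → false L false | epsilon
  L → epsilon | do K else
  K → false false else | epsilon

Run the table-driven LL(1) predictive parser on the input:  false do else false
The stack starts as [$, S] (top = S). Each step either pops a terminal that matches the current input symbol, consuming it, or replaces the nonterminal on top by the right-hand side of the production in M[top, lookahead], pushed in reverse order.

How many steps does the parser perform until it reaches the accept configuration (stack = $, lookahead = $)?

     Stack              Input                  Action
  1  $ S                false do else false $  expand S → false L false
  2  $ false L false    false do else false $  match false
  3  $ false L          do else false $        expand L → do K else
  4  $ false else K do  do else false $        match do
  5  $ false else K     else false $           expand K → epsilon
  6  $ false else       else false $           match else
  7  $ false            false $                match false
Accept reached after 7 steps.

7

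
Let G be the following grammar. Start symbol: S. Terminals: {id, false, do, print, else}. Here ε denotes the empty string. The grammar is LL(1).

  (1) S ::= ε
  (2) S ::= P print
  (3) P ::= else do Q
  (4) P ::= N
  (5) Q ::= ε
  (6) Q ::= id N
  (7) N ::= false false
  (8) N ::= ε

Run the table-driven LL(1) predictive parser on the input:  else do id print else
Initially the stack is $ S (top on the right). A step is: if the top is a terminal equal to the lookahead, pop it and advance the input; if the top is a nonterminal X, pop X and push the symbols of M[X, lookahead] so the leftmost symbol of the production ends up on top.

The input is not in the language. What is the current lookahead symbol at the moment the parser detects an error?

step 1: stack=$ S  input=else do id print else $  — expand S ::= P print
step 2: stack=$ print P  input=else do id print else $  — expand P ::= else do Q
step 3: stack=$ print Q do else  input=else do id print else $  — match else
step 4: stack=$ print Q do  input=do id print else $  — match do
step 5: stack=$ print Q  input=id print else $  — expand Q ::= id N
step 6: stack=$ print N id  input=id print else $  — match id
step 7: stack=$ print N  input=print else $  — expand N ::= ε
step 8: stack=$ print  input=print else $  — match print
step 9: stack=$  input=else $  — error: stack empty but input remains

else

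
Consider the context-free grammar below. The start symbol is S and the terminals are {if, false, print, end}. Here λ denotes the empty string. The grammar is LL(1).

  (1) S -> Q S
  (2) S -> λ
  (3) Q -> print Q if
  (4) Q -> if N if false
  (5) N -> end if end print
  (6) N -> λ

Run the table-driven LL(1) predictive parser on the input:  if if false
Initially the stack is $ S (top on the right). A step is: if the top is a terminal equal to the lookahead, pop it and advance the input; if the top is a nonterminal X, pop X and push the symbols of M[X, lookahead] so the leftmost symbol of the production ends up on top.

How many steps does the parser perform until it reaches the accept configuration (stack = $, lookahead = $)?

7

     Stack              Input          Action
  1  $ S                if if false $  expand S -> Q S
  2  $ S Q              if if false $  expand Q -> if N if false
  3  $ S false if N if  if if false $  match if
  4  $ S false if N     if false $     expand N -> λ
  5  $ S false if       if false $     match if
  6  $ S false          false $        match false
  7  $ S                $              expand S -> λ
Accept reached after 7 steps.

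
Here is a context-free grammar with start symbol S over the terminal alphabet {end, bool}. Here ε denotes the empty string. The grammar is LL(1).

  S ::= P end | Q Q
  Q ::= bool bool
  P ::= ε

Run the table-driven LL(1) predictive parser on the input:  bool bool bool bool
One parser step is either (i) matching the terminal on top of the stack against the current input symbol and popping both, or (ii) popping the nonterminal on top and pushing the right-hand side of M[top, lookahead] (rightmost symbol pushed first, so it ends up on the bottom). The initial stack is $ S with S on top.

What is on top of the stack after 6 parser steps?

bool

step 1: stack=$ S  input=bool bool bool bool $  — expand S ::= Q Q
step 2: stack=$ Q Q  input=bool bool bool bool $  — expand Q ::= bool bool
step 3: stack=$ Q bool bool  input=bool bool bool bool $  — match bool
step 4: stack=$ Q bool  input=bool bool bool $  — match bool
step 5: stack=$ Q  input=bool bool $  — expand Q ::= bool bool
step 6: stack=$ bool bool  input=bool bool $  — match bool
Stack after step 6: $ bool (top = bool).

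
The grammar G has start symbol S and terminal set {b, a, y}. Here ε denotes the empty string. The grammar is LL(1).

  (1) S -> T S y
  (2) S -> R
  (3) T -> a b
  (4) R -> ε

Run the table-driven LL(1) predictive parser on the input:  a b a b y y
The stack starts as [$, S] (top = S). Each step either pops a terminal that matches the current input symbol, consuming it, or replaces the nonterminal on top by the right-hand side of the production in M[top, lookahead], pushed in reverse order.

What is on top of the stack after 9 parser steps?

     Stack        Input          Action
  1  $ S          a b a b y y $  expand S -> T S y
  2  $ y S T      a b a b y y $  expand T -> a b
  3  $ y S b a    a b a b y y $  match a
  4  $ y S b      b a b y y $    match b
  5  $ y S        a b y y $      expand S -> T S y
  6  $ y y S T    a b y y $      expand T -> a b
  7  $ y y S b a  a b y y $      match a
  8  $ y y S b    b y y $        match b
  9  $ y y S      y y $          expand S -> R
Stack after step 9: $ y y R (top = R).

R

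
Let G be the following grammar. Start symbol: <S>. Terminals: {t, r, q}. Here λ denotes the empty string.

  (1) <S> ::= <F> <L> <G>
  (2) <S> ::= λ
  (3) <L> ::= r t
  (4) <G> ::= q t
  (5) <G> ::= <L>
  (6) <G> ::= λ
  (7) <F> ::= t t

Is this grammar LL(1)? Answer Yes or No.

Yes

FIRST(<S>) = {λ, t}
FIRST(<L>) = {r}
FIRST(<G>) = {λ, q, r}
FIRST(<F>) = {t}
FOLLOW(<S>) = {$}
FOLLOW(<L>) = {$, q, r}
FOLLOW(<G>) = {$}
FOLLOW(<F>) = {r}
Each cell of M receives at most one production.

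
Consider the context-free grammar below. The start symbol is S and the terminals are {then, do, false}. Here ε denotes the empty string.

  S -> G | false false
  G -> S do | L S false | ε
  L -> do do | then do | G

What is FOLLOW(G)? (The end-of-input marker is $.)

FIRST(S): from S->G we get {ε, do, false, then}; from S->false false we get {false}. So FIRST(S) = {ε, do, false, then}.
FIRST(G): from G->S do we get {do, false, then}; from G->L S false we get {do, false, then}; from G->ε we get {ε}. So FIRST(G) = {ε, do, false, then}.
FIRST(L): from L->do do we get {do}; from L->then do we get {then}; from L->G we get {ε, do, false, then}. So FIRST(L) = {ε, do, false, then}.
FOLLOW(S) includes $ since S is the start symbol.
FOLLOW(S): in G->S do, S is followed by do with FIRST {do}; in G->L S false, S is followed by false with FIRST {false}. Thus FOLLOW(S) = {$, do, false}.
FOLLOW(L): in G->L S false, L is followed by S false with FIRST {do, false, then}. Thus FOLLOW(L) = {do, false, then}.
FOLLOW(G): in S->G, the suffix after G is empty, so FOLLOW(G) ⊇ FOLLOW(S) = {$, do, false}; in L->G, the suffix after G is empty, so FOLLOW(G) ⊇ FOLLOW(L) = {do, false, then}. Thus FOLLOW(G) = {$, do, false, then}.

{$, do, false, then}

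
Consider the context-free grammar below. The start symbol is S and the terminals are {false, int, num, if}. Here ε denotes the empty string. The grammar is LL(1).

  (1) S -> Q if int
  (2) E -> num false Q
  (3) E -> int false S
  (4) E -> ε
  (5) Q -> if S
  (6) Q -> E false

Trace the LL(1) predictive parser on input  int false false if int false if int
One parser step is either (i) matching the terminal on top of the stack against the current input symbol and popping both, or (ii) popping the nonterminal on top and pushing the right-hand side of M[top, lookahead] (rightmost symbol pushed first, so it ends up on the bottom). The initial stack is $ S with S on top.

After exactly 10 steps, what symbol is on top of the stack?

      Stack                          Input                                  Action
   1  $ S                            int false false if int false if int $  expand S -> Q if int
   2  $ int if Q                     int false false if int false if int $  expand Q -> E false
   3  $ int if false E               int false false if int false if int $  expand E -> int false S
   4  $ int if false S false int     int false false if int false if int $  match int
   5  $ int if false S false         false false if int false if int $      match false
   6  $ int if false S               false if int false if int $            expand S -> Q if int
   7  $ int if false int if Q        false if int false if int $            expand Q -> E false
   8  $ int if false int if false E  false if int false if int $            expand E -> ε
   9  $ int if false int if false    false if int false if int $            match false
  10  $ int if false int if          if int false if int $                  match if
Stack after step 10: $ int if false int (top = int).

int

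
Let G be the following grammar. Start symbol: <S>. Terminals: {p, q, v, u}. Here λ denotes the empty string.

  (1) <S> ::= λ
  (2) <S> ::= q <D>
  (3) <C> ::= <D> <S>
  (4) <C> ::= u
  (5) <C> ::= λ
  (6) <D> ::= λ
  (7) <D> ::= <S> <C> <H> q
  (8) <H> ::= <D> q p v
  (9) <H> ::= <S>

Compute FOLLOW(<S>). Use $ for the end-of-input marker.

{$, q, u}

FIRST(<S>): from <S>::=λ we get {λ}; from <S>::=q <D> we get {q}. So FIRST(<S>) = {λ, q}.
FIRST(<C>): from <C>::=<D> <S> we get {λ, q, u}; from <C>::=u we get {u}; from <C>::=λ we get {λ}. So FIRST(<C>) = {λ, q, u}.
FIRST(<D>): from <D>::=λ we get {λ}; from <D>::=<S> <C> <H> q we get {q, u}. So FIRST(<D>) = {λ, q, u}.
FIRST(<H>): from <H>::=<D> q p v we get {q, u}; from <H>::=<S> we get {λ, q}. So FIRST(<H>) = {λ, q, u}.
FOLLOW(<S>) includes $ since <S> is the start symbol.
FOLLOW(<C>): in <D>::=<S> <C> <H> q, <C> is followed by <H> q with FIRST {q, u}. Thus FOLLOW(<C>) = {q, u}.
FOLLOW(<H>): in <D>::=<S> <C> <H> q, <H> is followed by q with FIRST {q}. Thus FOLLOW(<H>) = {q}.
FOLLOW(<S>): in <C>::=<D> <S>, the suffix after <S> is empty, so FOLLOW(<S>) ⊇ FOLLOW(<C>) = {q, u}; in <D>::=<S> <C> <H> q, <S> is followed by <C> <H> q with FIRST {q, u}; in <H>::=<S>, the suffix after <S> is empty, so FOLLOW(<S>) ⊇ FOLLOW(<H>) = {q}. Thus FOLLOW(<S>) = {$, q, u}.
FOLLOW(<D>): in <S>::=q <D>, the suffix after <D> is empty, so FOLLOW(<D>) ⊇ FOLLOW(<S>) = {$, q, u}; in <C>::=<D> <S>, <D> is followed by <S> with FIRST {λ, q}; in <C>::=<D> <S>, the suffix after <D> is nullable, so FOLLOW(<D>) ⊇ FOLLOW(<C>) = {q, u}; in <H>::=<D> q p v, <D> is followed by q p v with FIRST {q}. Thus FOLLOW(<D>) = {$, q, u}.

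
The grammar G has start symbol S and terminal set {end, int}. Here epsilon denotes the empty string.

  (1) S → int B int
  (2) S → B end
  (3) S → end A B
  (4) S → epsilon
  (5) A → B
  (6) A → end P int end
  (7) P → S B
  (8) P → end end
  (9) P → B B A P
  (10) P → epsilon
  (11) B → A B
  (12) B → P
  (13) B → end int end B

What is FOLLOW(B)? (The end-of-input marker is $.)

FIRST(S) = {epsilon, end, int}  (via B end)
FIRST(A) = {epsilon, end, int}  (via B)
FIRST(P) = {epsilon, end, int}  (via S B, B B A P)
FIRST(B) = {epsilon, end, int}  (via A B, P)
FOLLOW(S) includes $ since S is the start symbol.
FOLLOW(S): in P→S B, S is followed by B with FIRST {epsilon, end, int}; in P→S B, the suffix after S is nullable, so FOLLOW(S) ⊇ FOLLOW(P) = {$, end, int}. Thus FOLLOW(S) = {$, end, int}.
FOLLOW(A): in S→end A B, A is followed by B with FIRST {epsilon, end, int}; in S→end A B, the suffix after A is nullable, so FOLLOW(A) ⊇ FOLLOW(S) = {$, end, int}; in P→B B A P, A is followed by P with FIRST {epsilon, end, int}; in P→B B A P, the suffix after A is nullable, so FOLLOW(A) ⊇ FOLLOW(P) = {$, end, int}; in B→A B, A is followed by B with FIRST {epsilon, end, int}; in B→A B, the suffix after A is nullable, so FOLLOW(A) ⊇ FOLLOW(B) = {$, end, int}. Thus FOLLOW(A) = {$, end, int}.
FOLLOW(P): in A→end P int end, P is followed by int end with FIRST {int}; in P→B B A P, the suffix after P is empty (adds nothing new); in B→P, the suffix after P is empty, so FOLLOW(P) ⊇ FOLLOW(B) = {$, end, int}. Thus FOLLOW(P) = {$, end, int}.
FOLLOW(B): in S→int B int, B is followed by int with FIRST {int}; in S→B end, B is followed by end with FIRST {end}; in S→end A B, the suffix after B is empty, so FOLLOW(B) ⊇ FOLLOW(S) = {$, end, int}; in A→B, the suffix after B is empty, so FOLLOW(B) ⊇ FOLLOW(A) = {$, end, int}; in P→S B, the suffix after B is empty, so FOLLOW(B) ⊇ FOLLOW(P) = {$, end, int}; in P→B B A P (occurrence 1), B is followed by B A P with FIRST {epsilon, end, int}; in P→B B A P (occurrence 1), the suffix after B is nullable, so FOLLOW(B) ⊇ FOLLOW(P) = {$, end, int}; in P→B B A P (occurrence 2), B is followed by A P with FIRST {epsilon, end, int}; in P→B B A P (occurrence 2), the suffix after B is nullable, so FOLLOW(B) ⊇ FOLLOW(P) = {$, end, int}; in B→A B, the suffix after B is empty (adds nothing new); in B→end int end B, the suffix after B is empty (adds nothing new). Thus FOLLOW(B) = {$, end, int}.

{$, end, int}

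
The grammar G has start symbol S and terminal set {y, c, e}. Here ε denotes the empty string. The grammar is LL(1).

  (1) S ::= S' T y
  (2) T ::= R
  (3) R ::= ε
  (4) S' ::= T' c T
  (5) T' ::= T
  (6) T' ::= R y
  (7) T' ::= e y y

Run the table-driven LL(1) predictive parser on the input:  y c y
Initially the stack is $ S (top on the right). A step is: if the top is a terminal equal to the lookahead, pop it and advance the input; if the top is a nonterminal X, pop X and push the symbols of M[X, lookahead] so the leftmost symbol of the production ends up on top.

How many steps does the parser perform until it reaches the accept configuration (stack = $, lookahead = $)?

11

      Stack          Input    Action
   1  $ S            y c y $  expand S ::= S' T y
   2  $ y T S'       y c y $  expand S' ::= T' c T
   3  $ y T T c T'   y c y $  expand T' ::= R y
   4  $ y T T c y R  y c y $  expand R ::= ε
   5  $ y T T c y    y c y $  match y
   6  $ y T T c      c y $    match c
   7  $ y T T        y $      expand T ::= R
   8  $ y T R        y $      expand R ::= ε
   9  $ y T          y $      expand T ::= R
  10  $ y R          y $      expand R ::= ε
  11  $ y            y $      match y
Accept reached after 11 steps.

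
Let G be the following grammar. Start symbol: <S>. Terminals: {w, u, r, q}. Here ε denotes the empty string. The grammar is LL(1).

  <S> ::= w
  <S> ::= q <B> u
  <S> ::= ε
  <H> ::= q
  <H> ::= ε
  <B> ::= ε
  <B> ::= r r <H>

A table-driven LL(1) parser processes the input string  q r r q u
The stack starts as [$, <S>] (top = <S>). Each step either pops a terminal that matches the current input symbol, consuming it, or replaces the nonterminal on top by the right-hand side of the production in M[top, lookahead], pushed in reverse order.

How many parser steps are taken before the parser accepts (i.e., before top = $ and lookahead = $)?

     Stack        Input        Action
  1  $ <S>        q r r q u $  expand <S> ::= q <B> u
  2  $ u <B> q    q r r q u $  match q
  3  $ u <B>      r r q u $    expand <B> ::= r r <H>
  4  $ u <H> r r  r r q u $    match r
  5  $ u <H> r    r q u $      match r
  6  $ u <H>      q u $        expand <H> ::= q
  7  $ u q        q u $        match q
  8  $ u          u $          match u
Accept reached after 8 steps.

8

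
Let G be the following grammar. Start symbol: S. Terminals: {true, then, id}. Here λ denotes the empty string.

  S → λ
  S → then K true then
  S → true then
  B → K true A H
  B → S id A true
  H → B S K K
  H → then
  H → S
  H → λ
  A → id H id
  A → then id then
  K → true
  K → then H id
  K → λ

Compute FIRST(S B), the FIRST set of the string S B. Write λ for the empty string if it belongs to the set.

{id, then, true}

FIRST(S): from S→λ we get {λ}; from S→then K true then we get {then}; from S→true then we get {true}. So FIRST(S) = {λ, then, true}.
FIRST(A): from A→id H id we get {id}; from A→then id then we get {then}. So FIRST(A) = {id, then}.
FIRST(K): from K→true we get {true}; from K→then H id we get {then}; from K→λ we get {λ}. So FIRST(K) = {λ, then, true}.
FIRST(B): from B→K true A H we get {then, true}; from B→S id A true we get {id, then, true}. So FIRST(B) = {id, then, true}.
FIRST(H): from H→B S K K we get {id, then, true}; from H→then we get {then}; from H→S we get {λ, then, true}; from H→λ we get {λ}. So FIRST(H) = {λ, id, then, true}.
FIRST(S B): take FIRST of each symbol in turn, carrying on past any symbol whose FIRST contains λ; result {id, then, true}.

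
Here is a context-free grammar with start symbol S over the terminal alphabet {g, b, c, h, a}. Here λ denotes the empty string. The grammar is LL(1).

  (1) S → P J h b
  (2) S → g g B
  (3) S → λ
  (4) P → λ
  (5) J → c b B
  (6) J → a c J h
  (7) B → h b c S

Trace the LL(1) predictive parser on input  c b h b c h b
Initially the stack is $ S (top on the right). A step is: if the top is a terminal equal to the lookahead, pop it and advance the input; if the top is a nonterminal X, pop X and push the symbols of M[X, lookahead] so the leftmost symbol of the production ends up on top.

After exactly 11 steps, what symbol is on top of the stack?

step 1: stack=$ S  input=c b h b c h b $  — expand S → P J h b
step 2: stack=$ b h J P  input=c b h b c h b $  — expand P → λ
step 3: stack=$ b h J  input=c b h b c h b $  — expand J → c b B
step 4: stack=$ b h B b c  input=c b h b c h b $  — match c
step 5: stack=$ b h B b  input=b h b c h b $  — match b
step 6: stack=$ b h B  input=h b c h b $  — expand B → h b c S
step 7: stack=$ b h S c b h  input=h b c h b $  — match h
step 8: stack=$ b h S c b  input=b c h b $  — match b
step 9: stack=$ b h S c  input=c h b $  — match c
step 10: stack=$ b h S  input=h b $  — expand S → λ
step 11: stack=$ b h  input=h b $  — match h
Stack after step 11: $ b (top = b).

b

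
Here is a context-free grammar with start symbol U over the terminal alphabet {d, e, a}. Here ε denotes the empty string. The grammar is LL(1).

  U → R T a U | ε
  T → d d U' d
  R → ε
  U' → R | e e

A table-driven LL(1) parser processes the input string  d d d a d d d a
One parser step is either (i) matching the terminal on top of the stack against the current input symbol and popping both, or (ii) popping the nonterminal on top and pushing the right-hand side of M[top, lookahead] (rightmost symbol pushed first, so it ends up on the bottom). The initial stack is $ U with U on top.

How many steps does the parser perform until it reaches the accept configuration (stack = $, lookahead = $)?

step 1: stack=$ U  input=d d d a d d d a $  — expand U → R T a U
step 2: stack=$ U a T R  input=d d d a d d d a $  — expand R → ε
step 3: stack=$ U a T  input=d d d a d d d a $  — expand T → d d U' d
step 4: stack=$ U a d U' d d  input=d d d a d d d a $  — match d
step 5: stack=$ U a d U' d  input=d d a d d d a $  — match d
step 6: stack=$ U a d U'  input=d a d d d a $  — expand U' → R
step 7: stack=$ U a d R  input=d a d d d a $  — expand R → ε
step 8: stack=$ U a d  input=d a d d d a $  — match d
step 9: stack=$ U a  input=a d d d a $  — match a
step 10: stack=$ U  input=d d d a $  — expand U → R T a U
step 11: stack=$ U a T R  input=d d d a $  — expand R → ε
step 12: stack=$ U a T  input=d d d a $  — expand T → d d U' d
step 13: stack=$ U a d U' d d  input=d d d a $  — match d
step 14: stack=$ U a d U' d  input=d d a $  — match d
step 15: stack=$ U a d U'  input=d a $  — expand U' → R
step 16: stack=$ U a d R  input=d a $  — expand R → ε
step 17: stack=$ U a d  input=d a $  — match d
step 18: stack=$ U a  input=a $  — match a
step 19: stack=$ U  input=$  — expand U → ε
Accept reached after 19 steps.

19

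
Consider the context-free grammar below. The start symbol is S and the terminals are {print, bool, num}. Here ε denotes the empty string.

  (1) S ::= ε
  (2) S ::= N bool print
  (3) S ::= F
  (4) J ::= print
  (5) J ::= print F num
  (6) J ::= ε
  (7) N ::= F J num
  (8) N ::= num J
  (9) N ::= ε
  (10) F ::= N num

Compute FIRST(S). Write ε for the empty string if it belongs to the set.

{ε, bool, num}

FIRST(J): from J::=print we get {print}; from J::=print F num we get {print}; from J::=ε we get {ε}. So FIRST(J) = {ε, print}.
FIRST(S): from S::=ε we get {ε}; from S::=N bool print we get {bool, num}; from S::=F we get {num}. So FIRST(S) = {ε, bool, num}.
FIRST(N): from N::=F J num we get {num}; from N::=num J we get {num}; from N::=ε we get {ε}. So FIRST(N) = {ε, num}.
FIRST(F): from F::=N num we get {num}. So FIRST(F) = {num}.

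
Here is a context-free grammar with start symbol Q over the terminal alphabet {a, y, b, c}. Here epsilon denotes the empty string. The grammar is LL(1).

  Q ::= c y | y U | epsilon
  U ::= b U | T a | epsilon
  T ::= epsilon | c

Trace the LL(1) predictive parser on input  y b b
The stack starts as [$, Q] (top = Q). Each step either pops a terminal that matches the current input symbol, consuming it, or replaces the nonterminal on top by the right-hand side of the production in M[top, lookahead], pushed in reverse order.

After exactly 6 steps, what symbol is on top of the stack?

step 1: stack=$ Q  input=y b b $  — expand Q ::= y U
step 2: stack=$ U y  input=y b b $  — match y
step 3: stack=$ U  input=b b $  — expand U ::= b U
step 4: stack=$ U b  input=b b $  — match b
step 5: stack=$ U  input=b $  — expand U ::= b U
step 6: stack=$ U b  input=b $  — match b
Stack after step 6: $ U (top = U).

U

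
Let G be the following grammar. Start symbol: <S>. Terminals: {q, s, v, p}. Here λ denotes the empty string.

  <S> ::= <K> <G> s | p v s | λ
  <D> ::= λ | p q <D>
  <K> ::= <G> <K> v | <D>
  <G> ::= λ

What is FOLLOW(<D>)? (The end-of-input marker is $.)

{s, v}

FIRST(<D>) = {λ, p}
FIRST(<G>) = {λ}
FIRST(<K>) = {λ, p, v}  (via <G> <K> v, <D>)
FIRST(<S>) = {λ, p, s, v}  (via <K> <G> s)
FOLLOW(<S>) includes $ since <S> is the start symbol.
FOLLOW(<S>): <S> appears on no right-hand side. Thus FOLLOW(<S>) = {$}.
FOLLOW(<K>): in <S>::=<K> <G> s, <K> is followed by <G> s with FIRST {s}; in <K>::=<G> <K> v, <K> is followed by v with FIRST {v}. Thus FOLLOW(<K>) = {s, v}.
FOLLOW(<D>): in <D>::=p q <D>, the suffix after <D> is empty (adds nothing new); in <K>::=<D>, the suffix after <D> is empty, so FOLLOW(<D>) ⊇ FOLLOW(<K>) = {s, v}. Thus FOLLOW(<D>) = {s, v}.
FOLLOW(<G>): in <S>::=<K> <G> s, <G> is followed by s with FIRST {s}; in <K>::=<G> <K> v, <G> is followed by <K> v with FIRST {p, v}. Thus FOLLOW(<G>) = {p, s, v}.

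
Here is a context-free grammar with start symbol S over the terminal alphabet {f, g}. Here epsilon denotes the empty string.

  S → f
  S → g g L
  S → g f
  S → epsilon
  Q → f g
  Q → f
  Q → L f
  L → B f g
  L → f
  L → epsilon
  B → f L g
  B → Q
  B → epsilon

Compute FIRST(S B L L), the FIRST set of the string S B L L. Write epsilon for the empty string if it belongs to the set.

{epsilon, f, g}

FIRST(S): from S→f we get {f}; from S→g g L we get {g}; from S→g f we get {g}; from S→epsilon we get {epsilon}. So FIRST(S) = {epsilon, f, g}.
FIRST(Q): from Q→f g we get {f}; from Q→f we get {f}; from Q→L f we get {f}. So FIRST(Q) = {f}.
FIRST(B): from B→f L g we get {f}; from B→Q we get {f}; from B→epsilon we get {epsilon}. So FIRST(B) = {epsilon, f}.
FIRST(L): from L→B f g we get {f}; from L→f we get {f}; from L→epsilon we get {epsilon}. So FIRST(L) = {epsilon, f}.
FIRST(S B L L): take FIRST of each symbol in turn, carrying on past any symbol whose FIRST contains epsilon; result {epsilon, f, g}.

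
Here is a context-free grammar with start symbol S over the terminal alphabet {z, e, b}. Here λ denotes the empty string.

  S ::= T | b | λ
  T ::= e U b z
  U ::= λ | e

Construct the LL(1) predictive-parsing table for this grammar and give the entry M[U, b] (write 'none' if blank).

FIRST(T): from T::=e U b z we get {e}. So FIRST(T) = {e}.
FIRST(U): from U::=λ we get {λ}; from U::=e we get {e}. So FIRST(U) = {λ, e}.
FIRST(S): from S::=T we get {e}; from S::=b we get {b}; from S::=λ we get {λ}. So FIRST(S) = {λ, b, e}.
FOLLOW(S) includes $ since S is the start symbol.
FOLLOW(U): in T::=e U b z, U is followed by b z with FIRST {b}. Thus FOLLOW(U) = {b}.
For U ::= λ: FIRST(λ) = {λ}, so it goes in M[U, t] for t ∈ {}; since λ ∈ FIRST, also for every t ∈ FOLLOW(U) = {b}.
For U ::= e: FIRST(e) = {e}, so it goes in M[U, t] for t ∈ {e}.

U ::= λ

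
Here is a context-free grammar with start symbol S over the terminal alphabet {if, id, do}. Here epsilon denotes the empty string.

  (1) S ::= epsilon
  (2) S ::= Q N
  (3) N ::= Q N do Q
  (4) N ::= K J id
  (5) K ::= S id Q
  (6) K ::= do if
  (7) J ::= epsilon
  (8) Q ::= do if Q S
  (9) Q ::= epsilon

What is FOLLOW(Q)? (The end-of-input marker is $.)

FIRST(J) = {epsilon}
FIRST(Q) = {epsilon, do}
FIRST(S) = {epsilon, do, id}  (via Q N)
FIRST(K) = {do, id}  (via S id Q)
FIRST(N) = {do, id}  (via Q N do Q, K J id)
FOLLOW(S) includes $ since S is the start symbol.
FOLLOW(K): in N::=K J id, K is followed by J id with FIRST {id}. Thus FOLLOW(K) = {id}.
FOLLOW(J): in N::=K J id, J is followed by id with FIRST {id}. Thus FOLLOW(J) = {id}.
FOLLOW(S): in K::=S id Q, S is followed by id Q with FIRST {id}; in Q::=do if Q S, the suffix after S is empty, so FOLLOW(S) ⊇ FOLLOW(Q) = {$, do, id}. Thus FOLLOW(S) = {$, do, id}.
FOLLOW(N): in S::=Q N, the suffix after N is empty, so FOLLOW(N) ⊇ FOLLOW(S) = {$, do, id}; in N::=Q N do Q, N is followed by do Q with FIRST {do}. Thus FOLLOW(N) = {$, do, id}.
FOLLOW(Q): in S::=Q N, Q is followed by N with FIRST {do, id}; in N::=Q N do Q (occurrence 1), Q is followed by N do Q with FIRST {do, id}; in N::=Q N do Q (occurrence 2), the suffix after Q is empty, so FOLLOW(Q) ⊇ FOLLOW(N) = {$, do, id}; in K::=S id Q, the suffix after Q is empty, so FOLLOW(Q) ⊇ FOLLOW(K) = {id}; in Q::=do if Q S, Q is followed by S with FIRST {epsilon, do, id}; in Q::=do if Q S, the suffix after Q is nullable (adds nothing new). Thus FOLLOW(Q) = {$, do, id}.

{$, do, id}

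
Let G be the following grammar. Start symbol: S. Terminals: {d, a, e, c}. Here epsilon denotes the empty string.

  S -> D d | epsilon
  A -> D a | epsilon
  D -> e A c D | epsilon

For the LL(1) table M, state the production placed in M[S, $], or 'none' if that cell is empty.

FIRST(D) = {epsilon, e}
FIRST(S) = {epsilon, d, e}  (via D d)
FIRST(A) = {epsilon, a, e}  (via D a)
FOLLOW(S) includes $ since S is the start symbol.
FOLLOW(S): S appears on no right-hand side. Thus FOLLOW(S) = {$}.
For S -> D d: FIRST(D d) = {d, e}, so it goes in M[S, t] for t ∈ {d, e}.
For S -> epsilon: FIRST(epsilon) = {epsilon}, so it goes in M[S, t] for t ∈ {}; since epsilon ∈ FIRST, also for every t ∈ FOLLOW(S) = {$}.

S -> epsilon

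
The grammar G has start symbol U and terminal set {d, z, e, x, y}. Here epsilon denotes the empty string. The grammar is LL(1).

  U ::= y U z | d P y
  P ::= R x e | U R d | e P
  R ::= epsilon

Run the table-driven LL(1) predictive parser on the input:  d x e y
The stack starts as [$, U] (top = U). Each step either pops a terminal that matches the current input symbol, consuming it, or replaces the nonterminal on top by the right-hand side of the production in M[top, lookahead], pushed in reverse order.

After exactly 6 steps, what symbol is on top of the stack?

y

     Stack      Input      Action
  1  $ U        d x e y $  expand U ::= d P y
  2  $ y P d    d x e y $  match d
  3  $ y P      x e y $    expand P ::= R x e
  4  $ y e x R  x e y $    expand R ::= epsilon
  5  $ y e x    x e y $    match x
  6  $ y e      e y $      match e
Stack after step 6: $ y (top = y).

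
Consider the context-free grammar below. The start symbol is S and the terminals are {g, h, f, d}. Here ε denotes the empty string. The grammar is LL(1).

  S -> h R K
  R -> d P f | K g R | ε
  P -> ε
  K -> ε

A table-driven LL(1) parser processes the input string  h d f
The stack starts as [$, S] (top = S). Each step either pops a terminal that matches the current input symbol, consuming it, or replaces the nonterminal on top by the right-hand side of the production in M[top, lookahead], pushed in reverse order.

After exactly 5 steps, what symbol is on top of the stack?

     Stack      Input    Action
  1  $ S        h d f $  expand S -> h R K
  2  $ K R h    h d f $  match h
  3  $ K R      d f $    expand R -> d P f
  4  $ K f P d  d f $    match d
  5  $ K f P    f $      expand P -> ε
Stack after step 5: $ K f (top = f).

f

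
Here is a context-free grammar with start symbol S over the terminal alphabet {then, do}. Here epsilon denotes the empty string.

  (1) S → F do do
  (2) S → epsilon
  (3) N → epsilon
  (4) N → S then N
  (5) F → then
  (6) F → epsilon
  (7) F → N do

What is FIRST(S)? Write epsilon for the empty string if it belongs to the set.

{epsilon, do, then}

FIRST(S) = {epsilon, do, then}  (via F do do)
FIRST(N) = {epsilon, do, then}  (via S then N)
FIRST(F) = {epsilon, do, then}  (via N do)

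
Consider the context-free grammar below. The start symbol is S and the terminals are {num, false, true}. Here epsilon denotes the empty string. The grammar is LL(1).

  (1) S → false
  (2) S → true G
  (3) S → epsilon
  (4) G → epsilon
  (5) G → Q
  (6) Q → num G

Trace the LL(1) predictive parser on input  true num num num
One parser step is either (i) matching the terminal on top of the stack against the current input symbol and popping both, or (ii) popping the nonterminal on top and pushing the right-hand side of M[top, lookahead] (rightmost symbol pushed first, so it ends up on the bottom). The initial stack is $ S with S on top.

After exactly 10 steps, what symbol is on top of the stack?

      Stack     Input               Action
   1  $ S       true num num num $  expand S → true G
   2  $ G true  true num num num $  match true
   3  $ G       num num num $       expand G → Q
   4  $ Q       num num num $       expand Q → num G
   5  $ G num   num num num $       match num
   6  $ G       num num $           expand G → Q
   7  $ Q       num num $           expand Q → num G
   8  $ G num   num num $           match num
   9  $ G       num $               expand G → Q
  10  $ Q       num $               expand Q → num G
Stack after step 10: $ G num (top = num).

num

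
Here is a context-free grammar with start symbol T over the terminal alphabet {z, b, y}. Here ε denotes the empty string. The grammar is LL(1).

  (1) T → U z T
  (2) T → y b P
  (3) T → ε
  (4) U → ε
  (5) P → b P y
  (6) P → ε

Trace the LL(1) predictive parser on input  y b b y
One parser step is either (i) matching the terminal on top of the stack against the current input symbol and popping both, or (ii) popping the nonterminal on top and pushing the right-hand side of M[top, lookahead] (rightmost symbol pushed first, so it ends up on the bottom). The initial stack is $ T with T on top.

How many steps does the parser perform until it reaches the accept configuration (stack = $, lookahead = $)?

step 1: stack=$ T  input=y b b y $  — expand T → y b P
step 2: stack=$ P b y  input=y b b y $  — match y
step 3: stack=$ P b  input=b b y $  — match b
step 4: stack=$ P  input=b y $  — expand P → b P y
step 5: stack=$ y P b  input=b y $  — match b
step 6: stack=$ y P  input=y $  — expand P → ε
step 7: stack=$ y  input=y $  — match y
Accept reached after 7 steps.

7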